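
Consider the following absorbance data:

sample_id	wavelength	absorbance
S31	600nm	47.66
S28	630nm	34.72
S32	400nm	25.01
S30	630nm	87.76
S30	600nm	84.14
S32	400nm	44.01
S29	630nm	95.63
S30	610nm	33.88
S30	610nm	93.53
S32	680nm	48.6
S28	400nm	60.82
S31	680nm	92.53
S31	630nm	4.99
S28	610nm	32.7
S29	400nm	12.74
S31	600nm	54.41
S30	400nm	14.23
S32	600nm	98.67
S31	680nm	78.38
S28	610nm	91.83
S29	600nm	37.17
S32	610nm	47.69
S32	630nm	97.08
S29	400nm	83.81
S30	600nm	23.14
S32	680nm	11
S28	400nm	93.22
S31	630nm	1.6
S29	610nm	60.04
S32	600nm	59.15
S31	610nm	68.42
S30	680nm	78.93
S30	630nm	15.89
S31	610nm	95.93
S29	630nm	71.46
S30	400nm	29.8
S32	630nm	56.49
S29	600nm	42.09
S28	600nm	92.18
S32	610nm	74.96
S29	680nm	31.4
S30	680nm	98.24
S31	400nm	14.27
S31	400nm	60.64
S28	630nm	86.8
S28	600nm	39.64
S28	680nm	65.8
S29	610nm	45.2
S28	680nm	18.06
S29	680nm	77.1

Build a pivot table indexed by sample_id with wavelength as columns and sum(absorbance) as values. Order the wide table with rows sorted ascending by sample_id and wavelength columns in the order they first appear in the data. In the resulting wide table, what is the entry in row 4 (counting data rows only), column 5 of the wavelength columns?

With rows sorted ascending by sample_id, row 4 is sample_id=S31. wavelength columns in first-appearance order: 600nm, 630nm, 400nm, 610nm, 680nm; column 5 is 680nm.
Long rows with sample_id=S31, wavelength=680nm: 92.53 + 78.38 = 170.91.

170.91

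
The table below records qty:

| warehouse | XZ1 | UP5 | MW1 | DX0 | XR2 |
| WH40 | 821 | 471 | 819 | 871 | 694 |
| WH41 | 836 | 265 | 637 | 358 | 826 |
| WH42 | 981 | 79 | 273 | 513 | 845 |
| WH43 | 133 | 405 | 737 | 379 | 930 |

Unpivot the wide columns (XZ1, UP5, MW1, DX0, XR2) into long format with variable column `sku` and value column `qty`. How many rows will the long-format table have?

20

4 warehouse values × 5 melted columns = 20 rows.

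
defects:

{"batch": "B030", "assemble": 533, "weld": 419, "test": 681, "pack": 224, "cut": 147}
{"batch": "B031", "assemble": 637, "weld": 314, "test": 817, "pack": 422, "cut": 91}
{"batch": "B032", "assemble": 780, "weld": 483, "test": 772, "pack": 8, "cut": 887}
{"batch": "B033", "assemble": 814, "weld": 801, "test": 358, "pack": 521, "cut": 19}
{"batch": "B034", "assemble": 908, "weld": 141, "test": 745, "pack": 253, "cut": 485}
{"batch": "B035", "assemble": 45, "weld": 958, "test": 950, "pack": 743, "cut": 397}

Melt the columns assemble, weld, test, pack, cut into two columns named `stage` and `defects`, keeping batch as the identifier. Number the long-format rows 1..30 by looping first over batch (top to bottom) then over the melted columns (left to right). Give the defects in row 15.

887

30 rows total (6 × 5). Row 15: index ⌊(15-1)/5⌋ = 2 into batch → B032; (15-1) mod 5 = 4 into the melted columns → cut.
So row 15 is (B032, cut, 887); defects = 887.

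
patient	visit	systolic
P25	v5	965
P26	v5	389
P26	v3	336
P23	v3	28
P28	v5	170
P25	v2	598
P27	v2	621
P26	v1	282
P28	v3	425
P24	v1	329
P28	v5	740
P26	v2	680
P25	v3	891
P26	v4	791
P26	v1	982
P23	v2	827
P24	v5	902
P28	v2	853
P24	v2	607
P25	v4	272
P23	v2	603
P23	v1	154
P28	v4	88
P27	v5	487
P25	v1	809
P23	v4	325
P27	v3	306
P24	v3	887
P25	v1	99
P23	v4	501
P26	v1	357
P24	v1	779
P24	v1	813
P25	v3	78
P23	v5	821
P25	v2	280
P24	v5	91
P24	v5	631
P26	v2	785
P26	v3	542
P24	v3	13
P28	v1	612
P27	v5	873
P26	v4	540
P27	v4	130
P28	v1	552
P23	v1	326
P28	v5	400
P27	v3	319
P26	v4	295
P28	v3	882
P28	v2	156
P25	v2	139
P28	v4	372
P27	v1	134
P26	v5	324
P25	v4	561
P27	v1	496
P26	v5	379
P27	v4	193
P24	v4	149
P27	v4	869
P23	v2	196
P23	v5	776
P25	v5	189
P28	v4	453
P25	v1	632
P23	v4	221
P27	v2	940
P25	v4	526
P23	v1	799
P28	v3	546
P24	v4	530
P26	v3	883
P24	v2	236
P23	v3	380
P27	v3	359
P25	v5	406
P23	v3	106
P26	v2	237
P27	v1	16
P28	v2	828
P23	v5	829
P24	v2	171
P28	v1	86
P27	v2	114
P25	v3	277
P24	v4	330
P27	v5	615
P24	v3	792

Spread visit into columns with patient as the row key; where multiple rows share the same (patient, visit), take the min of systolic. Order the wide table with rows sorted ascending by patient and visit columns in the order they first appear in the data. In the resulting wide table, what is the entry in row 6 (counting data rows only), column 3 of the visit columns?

156

With rows sorted ascending by patient, row 6 is patient=P28. visit columns in first-appearance order: v5, v3, v2, v1, v4; column 3 is v2.
Long rows with patient=P28, visit=v2: min(853, 156, 828) = 156.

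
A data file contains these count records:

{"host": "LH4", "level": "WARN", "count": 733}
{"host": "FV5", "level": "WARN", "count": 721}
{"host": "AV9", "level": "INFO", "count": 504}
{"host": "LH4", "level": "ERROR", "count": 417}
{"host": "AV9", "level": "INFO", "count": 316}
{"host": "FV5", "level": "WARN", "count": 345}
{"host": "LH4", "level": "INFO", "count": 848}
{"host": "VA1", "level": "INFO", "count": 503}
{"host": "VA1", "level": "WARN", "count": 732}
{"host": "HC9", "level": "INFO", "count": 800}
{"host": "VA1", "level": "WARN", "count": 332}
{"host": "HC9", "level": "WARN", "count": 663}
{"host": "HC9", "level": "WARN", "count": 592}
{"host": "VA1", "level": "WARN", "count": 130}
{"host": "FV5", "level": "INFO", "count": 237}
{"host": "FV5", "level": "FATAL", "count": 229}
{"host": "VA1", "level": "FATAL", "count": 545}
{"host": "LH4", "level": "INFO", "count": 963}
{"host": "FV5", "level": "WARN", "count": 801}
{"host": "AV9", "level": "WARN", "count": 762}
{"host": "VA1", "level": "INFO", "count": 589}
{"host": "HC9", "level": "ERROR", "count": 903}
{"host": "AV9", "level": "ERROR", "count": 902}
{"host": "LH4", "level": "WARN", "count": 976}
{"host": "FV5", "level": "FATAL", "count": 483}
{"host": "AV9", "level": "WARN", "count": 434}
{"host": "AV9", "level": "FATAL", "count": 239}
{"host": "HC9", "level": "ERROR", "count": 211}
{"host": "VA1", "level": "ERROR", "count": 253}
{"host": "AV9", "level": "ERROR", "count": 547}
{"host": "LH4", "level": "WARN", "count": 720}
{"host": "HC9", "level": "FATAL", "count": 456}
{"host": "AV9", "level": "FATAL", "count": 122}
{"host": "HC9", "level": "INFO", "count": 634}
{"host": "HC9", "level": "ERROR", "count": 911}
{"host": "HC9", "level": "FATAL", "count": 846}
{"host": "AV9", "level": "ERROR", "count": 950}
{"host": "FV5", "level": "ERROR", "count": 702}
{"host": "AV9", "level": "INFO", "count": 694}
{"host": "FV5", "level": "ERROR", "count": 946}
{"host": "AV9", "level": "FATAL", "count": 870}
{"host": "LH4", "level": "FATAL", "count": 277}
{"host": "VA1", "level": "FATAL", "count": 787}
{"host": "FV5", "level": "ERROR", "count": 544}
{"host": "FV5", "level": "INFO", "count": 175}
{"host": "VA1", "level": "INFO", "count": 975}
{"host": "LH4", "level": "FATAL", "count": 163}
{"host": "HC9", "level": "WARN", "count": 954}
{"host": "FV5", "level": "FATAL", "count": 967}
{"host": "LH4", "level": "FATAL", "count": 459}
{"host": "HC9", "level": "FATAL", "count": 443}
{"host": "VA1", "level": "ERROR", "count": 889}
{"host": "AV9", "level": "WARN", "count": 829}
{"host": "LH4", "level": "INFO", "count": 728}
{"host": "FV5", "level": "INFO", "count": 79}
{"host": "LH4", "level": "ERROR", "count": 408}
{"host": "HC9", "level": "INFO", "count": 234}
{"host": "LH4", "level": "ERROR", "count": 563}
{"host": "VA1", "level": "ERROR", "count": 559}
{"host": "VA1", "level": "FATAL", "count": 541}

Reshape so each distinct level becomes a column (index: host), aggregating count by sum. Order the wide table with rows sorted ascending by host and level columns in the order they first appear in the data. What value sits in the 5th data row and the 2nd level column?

With rows sorted ascending by host, row 5 is host=VA1. level columns in first-appearance order: WARN, INFO, ERROR, FATAL; column 2 is INFO.
Long rows with host=VA1, level=INFO: 503 + 589 + 975 = 2067.

2067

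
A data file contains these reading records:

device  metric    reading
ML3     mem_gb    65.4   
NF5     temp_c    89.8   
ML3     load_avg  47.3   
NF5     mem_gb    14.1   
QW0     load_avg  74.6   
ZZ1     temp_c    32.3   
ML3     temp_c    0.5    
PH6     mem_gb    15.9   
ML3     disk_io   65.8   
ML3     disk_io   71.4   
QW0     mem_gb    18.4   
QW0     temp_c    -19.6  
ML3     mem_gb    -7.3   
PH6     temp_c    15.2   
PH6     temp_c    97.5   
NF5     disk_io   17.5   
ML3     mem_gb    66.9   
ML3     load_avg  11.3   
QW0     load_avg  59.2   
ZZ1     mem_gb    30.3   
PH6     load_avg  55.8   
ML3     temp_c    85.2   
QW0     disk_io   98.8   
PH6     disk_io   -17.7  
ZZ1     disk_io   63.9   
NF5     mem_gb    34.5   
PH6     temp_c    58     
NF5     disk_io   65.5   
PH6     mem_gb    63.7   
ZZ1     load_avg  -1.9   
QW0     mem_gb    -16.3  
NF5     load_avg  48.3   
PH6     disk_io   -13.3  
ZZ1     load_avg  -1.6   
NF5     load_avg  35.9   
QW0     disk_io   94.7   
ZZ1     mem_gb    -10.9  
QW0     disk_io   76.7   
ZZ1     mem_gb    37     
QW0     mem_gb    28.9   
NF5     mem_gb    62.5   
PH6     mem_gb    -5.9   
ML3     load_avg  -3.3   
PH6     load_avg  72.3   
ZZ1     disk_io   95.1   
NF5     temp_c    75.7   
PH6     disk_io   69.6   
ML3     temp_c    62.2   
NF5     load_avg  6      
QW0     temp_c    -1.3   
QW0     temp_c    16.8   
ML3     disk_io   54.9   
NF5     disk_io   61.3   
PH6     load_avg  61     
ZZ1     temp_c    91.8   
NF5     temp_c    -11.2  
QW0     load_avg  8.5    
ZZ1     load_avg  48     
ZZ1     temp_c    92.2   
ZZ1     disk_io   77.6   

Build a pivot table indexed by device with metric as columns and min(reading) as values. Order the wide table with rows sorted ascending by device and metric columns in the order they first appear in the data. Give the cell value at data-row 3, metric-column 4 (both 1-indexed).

With rows sorted ascending by device, row 3 is device=PH6. metric columns in first-appearance order: mem_gb, temp_c, load_avg, disk_io; column 4 is disk_io.
Long rows with device=PH6, metric=disk_io: min(-17.7, -13.3, 69.6) = -17.7.

-17.7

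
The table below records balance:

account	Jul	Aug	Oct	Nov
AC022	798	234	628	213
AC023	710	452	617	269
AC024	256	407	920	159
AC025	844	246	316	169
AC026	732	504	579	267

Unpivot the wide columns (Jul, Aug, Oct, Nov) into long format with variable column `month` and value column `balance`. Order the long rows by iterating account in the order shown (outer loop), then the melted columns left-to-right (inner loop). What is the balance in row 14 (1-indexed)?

246

20 rows total (5 × 4). Row 14: index ⌊(14-1)/4⌋ = 3 into account → AC025; (14-1) mod 4 = 1 into the melted columns → Aug.
So row 14 is (AC025, Aug, 246); balance = 246.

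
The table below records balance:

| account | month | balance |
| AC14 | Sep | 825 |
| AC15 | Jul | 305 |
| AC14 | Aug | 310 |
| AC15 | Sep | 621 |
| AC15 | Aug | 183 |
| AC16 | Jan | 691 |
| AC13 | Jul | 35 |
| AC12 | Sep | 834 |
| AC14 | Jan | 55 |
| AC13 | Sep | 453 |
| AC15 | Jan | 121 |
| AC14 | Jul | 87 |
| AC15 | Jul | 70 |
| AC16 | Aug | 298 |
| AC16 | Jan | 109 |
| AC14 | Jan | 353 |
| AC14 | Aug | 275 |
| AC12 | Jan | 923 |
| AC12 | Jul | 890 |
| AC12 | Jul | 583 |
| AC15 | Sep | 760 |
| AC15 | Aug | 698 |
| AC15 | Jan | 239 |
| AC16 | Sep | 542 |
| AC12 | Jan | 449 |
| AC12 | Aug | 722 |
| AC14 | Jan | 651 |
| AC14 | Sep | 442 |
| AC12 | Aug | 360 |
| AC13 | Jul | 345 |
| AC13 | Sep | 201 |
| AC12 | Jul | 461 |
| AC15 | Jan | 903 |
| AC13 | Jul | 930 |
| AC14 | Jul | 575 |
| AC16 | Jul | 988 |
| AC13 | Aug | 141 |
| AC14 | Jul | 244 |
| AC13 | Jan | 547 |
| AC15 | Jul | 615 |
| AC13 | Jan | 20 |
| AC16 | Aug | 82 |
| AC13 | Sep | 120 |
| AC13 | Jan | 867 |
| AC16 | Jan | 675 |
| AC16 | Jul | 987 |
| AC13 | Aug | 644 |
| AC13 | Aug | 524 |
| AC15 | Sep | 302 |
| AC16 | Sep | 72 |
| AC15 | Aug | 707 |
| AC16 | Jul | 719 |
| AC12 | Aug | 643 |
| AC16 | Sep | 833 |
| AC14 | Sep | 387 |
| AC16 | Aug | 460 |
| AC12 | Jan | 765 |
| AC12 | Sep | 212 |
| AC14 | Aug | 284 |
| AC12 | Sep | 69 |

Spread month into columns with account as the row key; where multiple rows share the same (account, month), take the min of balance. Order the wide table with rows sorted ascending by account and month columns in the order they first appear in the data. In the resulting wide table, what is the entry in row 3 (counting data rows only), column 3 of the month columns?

With rows sorted ascending by account, row 3 is account=AC14. month columns in first-appearance order: Sep, Jul, Aug, Jan; column 3 is Aug.
Long rows with account=AC14, month=Aug: min(310, 275, 284) = 275.

275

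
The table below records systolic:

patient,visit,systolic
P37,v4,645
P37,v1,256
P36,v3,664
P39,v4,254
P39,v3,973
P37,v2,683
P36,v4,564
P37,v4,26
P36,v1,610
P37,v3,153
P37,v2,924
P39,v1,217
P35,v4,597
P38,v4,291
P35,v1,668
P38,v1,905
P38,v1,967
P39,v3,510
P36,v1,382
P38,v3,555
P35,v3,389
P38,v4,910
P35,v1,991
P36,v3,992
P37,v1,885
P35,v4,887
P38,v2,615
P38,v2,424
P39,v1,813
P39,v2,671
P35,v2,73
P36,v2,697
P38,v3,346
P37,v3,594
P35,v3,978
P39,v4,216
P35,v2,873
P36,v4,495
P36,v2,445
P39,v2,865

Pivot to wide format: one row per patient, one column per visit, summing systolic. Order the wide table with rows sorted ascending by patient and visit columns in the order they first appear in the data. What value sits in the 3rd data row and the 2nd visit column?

With rows sorted ascending by patient, row 3 is patient=P37. visit columns in first-appearance order: v4, v1, v3, v2; column 2 is v1.
Long rows with patient=P37, visit=v1: 256 + 885 = 1141.

1141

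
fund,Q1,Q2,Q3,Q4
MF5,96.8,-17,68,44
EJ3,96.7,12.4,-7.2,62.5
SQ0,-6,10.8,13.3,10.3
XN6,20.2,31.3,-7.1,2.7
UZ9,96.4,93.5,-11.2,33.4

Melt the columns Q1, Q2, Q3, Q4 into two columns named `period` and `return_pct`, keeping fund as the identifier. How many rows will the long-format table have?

20

5 fund values × 4 melted columns = 20 rows.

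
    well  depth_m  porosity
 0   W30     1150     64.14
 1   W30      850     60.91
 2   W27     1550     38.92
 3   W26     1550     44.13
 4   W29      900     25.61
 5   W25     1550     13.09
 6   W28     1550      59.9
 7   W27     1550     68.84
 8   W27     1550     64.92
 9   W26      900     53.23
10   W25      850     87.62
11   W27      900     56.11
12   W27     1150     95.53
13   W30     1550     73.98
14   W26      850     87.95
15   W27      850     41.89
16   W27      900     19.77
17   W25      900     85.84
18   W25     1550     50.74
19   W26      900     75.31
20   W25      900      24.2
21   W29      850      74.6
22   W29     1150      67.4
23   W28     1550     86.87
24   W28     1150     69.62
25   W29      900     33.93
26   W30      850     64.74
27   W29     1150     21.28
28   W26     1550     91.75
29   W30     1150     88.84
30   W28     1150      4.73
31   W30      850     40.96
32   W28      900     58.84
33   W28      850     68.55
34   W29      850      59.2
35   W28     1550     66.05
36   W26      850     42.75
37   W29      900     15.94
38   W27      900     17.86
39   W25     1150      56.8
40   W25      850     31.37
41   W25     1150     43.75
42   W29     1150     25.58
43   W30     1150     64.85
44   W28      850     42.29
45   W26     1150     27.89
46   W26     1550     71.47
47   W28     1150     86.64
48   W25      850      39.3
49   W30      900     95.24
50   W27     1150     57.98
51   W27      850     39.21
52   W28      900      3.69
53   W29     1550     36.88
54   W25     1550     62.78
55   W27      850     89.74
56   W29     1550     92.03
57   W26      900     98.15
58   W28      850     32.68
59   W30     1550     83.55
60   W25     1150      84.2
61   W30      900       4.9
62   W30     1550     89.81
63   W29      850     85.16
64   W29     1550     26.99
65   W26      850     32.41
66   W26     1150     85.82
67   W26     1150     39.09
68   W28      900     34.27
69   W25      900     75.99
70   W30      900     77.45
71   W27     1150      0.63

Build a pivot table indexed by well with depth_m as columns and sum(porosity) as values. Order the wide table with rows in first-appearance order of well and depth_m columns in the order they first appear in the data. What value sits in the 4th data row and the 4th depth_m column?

With rows in first-appearance order of well, row 4 is well=W29. depth_m columns in first-appearance order: 1150, 850, 1550, 900; column 4 is 900.
Long rows with well=W29, depth_m=900: 25.61 + 33.93 + 15.94 = 75.48.

75.48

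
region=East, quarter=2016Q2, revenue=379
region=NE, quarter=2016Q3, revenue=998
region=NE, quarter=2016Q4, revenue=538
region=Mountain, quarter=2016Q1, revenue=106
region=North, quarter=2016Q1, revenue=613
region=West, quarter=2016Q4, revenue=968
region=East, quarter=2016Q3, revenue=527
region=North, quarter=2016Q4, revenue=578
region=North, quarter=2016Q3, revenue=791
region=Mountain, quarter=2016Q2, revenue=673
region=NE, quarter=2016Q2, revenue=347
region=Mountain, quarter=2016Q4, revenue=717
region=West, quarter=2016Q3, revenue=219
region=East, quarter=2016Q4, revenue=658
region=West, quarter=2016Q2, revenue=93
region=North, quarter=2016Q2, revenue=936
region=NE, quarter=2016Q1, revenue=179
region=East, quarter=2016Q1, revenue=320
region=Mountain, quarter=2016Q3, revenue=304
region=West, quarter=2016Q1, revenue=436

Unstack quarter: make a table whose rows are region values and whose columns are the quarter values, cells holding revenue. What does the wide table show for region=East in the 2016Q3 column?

527

Wide layout: rows indexed by region, columns are the 4 distinct quarter values (2016Q2, 2016Q3, 2016Q4, 2016Q1).
Cell (region=East, quarter=2016Q3) draws from the long row where region=East and quarter=2016Q3, which has revenue=527.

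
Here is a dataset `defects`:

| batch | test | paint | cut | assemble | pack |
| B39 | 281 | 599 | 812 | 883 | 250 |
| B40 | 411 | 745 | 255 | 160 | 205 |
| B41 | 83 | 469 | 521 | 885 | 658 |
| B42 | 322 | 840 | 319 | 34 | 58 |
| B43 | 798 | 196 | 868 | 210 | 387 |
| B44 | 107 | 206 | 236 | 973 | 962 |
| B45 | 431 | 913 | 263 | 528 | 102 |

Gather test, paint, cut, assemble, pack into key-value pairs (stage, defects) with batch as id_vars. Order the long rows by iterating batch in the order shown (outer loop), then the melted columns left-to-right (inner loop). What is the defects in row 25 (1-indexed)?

35 rows total (7 × 5). Row 25: index ⌊(25-1)/5⌋ = 4 into batch → B43; (25-1) mod 5 = 4 into the melted columns → pack.
So row 25 is (B43, pack, 387); defects = 387.

387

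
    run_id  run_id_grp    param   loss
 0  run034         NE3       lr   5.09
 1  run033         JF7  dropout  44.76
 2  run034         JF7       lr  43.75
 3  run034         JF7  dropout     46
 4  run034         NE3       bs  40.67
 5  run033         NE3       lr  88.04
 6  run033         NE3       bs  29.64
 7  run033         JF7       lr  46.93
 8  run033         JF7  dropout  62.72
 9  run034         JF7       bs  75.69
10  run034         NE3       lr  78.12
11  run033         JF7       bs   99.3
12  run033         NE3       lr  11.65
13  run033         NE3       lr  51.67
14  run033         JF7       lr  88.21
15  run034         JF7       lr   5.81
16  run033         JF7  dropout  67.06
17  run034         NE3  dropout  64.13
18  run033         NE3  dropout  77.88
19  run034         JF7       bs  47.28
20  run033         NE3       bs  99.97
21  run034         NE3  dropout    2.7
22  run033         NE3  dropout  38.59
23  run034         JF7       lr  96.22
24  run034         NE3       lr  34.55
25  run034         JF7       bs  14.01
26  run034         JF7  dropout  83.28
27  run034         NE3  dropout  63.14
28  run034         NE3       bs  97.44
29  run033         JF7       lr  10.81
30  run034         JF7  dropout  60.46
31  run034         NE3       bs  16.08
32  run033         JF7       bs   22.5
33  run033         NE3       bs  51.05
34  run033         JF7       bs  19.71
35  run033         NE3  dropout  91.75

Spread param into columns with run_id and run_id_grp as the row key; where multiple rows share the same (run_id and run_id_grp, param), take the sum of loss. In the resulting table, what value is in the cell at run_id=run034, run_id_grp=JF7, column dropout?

189.74

Rows with run_id=run034, run_id_grp=JF7 and param=dropout: loss values are 46, 83.28, 60.46.
46 + 83.28 + 60.46 = 189.74.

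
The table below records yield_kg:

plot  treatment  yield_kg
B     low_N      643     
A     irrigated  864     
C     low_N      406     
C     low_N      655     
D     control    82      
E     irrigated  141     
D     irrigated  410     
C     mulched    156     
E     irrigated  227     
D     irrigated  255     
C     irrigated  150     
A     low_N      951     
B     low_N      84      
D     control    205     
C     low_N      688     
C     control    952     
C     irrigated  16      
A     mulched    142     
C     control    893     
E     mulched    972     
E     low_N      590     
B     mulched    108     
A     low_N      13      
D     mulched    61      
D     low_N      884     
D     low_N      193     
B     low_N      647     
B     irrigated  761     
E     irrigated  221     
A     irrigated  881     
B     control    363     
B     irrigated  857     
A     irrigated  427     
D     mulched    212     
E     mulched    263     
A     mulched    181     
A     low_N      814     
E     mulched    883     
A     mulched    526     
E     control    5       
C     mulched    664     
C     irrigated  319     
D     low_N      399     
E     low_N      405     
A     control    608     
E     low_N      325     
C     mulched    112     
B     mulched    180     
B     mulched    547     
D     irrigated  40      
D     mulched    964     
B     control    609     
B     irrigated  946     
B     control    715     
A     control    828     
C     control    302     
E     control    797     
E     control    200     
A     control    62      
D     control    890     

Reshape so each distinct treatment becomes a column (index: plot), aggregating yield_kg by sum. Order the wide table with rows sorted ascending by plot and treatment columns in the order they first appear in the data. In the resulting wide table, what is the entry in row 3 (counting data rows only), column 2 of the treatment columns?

485

With rows sorted ascending by plot, row 3 is plot=C. treatment columns in first-appearance order: low_N, irrigated, control, mulched; column 2 is irrigated.
Long rows with plot=C, treatment=irrigated: 150 + 16 + 319 = 485.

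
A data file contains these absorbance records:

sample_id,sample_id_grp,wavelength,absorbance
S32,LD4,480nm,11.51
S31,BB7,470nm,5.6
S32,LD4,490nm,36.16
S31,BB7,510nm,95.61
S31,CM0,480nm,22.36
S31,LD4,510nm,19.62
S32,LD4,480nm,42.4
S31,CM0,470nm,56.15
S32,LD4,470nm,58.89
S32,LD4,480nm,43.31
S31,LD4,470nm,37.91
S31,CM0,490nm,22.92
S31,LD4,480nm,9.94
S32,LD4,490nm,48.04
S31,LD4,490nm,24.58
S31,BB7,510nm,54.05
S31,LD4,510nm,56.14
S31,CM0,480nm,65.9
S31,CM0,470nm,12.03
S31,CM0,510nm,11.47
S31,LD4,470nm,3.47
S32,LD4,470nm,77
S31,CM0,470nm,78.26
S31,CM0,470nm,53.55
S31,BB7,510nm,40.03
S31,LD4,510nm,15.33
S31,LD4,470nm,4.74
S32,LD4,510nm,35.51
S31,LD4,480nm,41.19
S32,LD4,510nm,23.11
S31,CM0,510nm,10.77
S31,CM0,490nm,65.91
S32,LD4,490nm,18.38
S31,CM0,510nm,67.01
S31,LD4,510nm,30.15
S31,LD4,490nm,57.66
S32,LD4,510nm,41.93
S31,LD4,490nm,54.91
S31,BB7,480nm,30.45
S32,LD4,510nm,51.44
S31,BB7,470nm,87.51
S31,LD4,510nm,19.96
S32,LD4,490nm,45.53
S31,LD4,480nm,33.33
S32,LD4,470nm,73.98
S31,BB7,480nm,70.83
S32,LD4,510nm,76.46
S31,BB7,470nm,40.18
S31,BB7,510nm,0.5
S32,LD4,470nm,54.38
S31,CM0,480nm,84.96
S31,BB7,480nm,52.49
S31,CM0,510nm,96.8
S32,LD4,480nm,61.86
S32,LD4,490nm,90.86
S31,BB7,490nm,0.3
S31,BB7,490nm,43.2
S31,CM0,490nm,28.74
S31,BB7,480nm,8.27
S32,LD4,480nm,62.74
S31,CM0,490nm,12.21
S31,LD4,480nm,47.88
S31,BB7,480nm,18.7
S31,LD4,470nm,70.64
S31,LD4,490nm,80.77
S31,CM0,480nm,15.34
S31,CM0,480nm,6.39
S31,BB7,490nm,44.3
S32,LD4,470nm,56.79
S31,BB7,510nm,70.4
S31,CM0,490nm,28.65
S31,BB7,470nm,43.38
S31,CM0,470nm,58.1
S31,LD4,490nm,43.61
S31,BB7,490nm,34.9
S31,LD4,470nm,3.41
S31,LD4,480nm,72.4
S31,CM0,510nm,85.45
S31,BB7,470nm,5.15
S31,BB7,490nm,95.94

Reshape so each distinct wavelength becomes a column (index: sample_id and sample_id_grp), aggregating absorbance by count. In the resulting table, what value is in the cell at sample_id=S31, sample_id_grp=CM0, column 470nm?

5

Rows with sample_id=S31, sample_id_grp=CM0 and wavelength=470nm: absorbance values are 56.15, 12.03, 78.26, 53.55, 58.1.
5 rows match — count = 5.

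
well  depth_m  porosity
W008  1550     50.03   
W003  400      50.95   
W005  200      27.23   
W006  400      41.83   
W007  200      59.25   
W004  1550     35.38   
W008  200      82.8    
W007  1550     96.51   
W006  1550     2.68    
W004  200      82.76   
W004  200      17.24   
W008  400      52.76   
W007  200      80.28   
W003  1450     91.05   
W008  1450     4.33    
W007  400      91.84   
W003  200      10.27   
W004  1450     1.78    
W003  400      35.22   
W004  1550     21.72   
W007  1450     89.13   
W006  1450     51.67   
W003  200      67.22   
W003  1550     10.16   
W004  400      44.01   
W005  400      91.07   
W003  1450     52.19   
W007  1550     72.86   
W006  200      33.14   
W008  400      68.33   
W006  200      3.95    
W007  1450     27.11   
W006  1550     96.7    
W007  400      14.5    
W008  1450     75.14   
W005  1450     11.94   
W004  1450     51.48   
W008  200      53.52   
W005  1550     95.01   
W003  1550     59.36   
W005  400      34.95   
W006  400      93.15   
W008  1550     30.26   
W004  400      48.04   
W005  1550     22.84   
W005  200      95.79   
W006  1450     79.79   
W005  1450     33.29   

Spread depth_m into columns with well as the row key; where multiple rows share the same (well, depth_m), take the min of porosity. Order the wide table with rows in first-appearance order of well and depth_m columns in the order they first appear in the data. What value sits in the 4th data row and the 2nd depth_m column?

With rows in first-appearance order of well, row 4 is well=W006. depth_m columns in first-appearance order: 1550, 400, 200, 1450; column 2 is 400.
Long rows with well=W006, depth_m=400: min(41.83, 93.15) = 41.83.

41.83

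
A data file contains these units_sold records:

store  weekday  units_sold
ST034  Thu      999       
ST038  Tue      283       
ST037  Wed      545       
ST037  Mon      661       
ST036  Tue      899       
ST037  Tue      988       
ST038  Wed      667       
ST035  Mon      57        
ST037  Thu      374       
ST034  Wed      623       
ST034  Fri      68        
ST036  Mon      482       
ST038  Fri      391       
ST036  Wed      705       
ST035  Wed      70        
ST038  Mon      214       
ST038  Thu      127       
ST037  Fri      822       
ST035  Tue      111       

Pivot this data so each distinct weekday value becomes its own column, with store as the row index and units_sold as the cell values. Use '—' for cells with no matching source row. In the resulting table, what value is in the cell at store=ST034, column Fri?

68

The long row with store=ST034, weekday=Fri has units_sold=68.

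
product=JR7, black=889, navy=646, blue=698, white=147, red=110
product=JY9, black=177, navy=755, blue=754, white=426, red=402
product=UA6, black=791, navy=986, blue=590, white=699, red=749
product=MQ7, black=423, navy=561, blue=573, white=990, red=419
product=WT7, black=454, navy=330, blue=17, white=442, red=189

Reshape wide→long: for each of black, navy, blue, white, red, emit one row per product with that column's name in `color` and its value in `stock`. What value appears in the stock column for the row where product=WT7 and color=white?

Unpivoting turns each (product, wide-column) pair into one long row.
The wide cell at row WT7, column white holds 442, so the long row (WT7, white) has stock=442.

442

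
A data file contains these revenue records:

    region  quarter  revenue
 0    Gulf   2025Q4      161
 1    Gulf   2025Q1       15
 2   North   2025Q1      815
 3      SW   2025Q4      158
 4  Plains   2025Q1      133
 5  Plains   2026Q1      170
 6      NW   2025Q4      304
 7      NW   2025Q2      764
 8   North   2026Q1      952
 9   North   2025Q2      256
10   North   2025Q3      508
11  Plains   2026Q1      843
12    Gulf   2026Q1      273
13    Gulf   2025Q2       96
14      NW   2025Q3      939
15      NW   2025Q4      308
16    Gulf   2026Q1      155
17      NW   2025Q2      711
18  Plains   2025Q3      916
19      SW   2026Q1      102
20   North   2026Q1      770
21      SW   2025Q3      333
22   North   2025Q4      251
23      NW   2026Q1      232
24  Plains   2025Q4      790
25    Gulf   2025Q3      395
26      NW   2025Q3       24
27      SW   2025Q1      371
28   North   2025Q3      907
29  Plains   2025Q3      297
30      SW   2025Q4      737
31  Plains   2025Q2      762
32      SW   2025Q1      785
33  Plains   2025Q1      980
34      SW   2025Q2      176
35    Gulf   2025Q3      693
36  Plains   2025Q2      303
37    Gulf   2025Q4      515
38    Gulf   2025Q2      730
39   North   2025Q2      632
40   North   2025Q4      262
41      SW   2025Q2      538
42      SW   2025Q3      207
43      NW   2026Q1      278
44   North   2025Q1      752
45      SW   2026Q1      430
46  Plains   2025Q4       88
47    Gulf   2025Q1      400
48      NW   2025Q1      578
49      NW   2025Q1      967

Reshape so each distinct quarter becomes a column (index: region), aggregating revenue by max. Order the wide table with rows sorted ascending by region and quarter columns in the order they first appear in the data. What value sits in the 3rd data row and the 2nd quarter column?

815

With rows sorted ascending by region, row 3 is region=North. quarter columns in first-appearance order: 2025Q4, 2025Q1, 2026Q1, 2025Q2, 2025Q3; column 2 is 2025Q1.
Long rows with region=North, quarter=2025Q1: max(815, 752) = 815.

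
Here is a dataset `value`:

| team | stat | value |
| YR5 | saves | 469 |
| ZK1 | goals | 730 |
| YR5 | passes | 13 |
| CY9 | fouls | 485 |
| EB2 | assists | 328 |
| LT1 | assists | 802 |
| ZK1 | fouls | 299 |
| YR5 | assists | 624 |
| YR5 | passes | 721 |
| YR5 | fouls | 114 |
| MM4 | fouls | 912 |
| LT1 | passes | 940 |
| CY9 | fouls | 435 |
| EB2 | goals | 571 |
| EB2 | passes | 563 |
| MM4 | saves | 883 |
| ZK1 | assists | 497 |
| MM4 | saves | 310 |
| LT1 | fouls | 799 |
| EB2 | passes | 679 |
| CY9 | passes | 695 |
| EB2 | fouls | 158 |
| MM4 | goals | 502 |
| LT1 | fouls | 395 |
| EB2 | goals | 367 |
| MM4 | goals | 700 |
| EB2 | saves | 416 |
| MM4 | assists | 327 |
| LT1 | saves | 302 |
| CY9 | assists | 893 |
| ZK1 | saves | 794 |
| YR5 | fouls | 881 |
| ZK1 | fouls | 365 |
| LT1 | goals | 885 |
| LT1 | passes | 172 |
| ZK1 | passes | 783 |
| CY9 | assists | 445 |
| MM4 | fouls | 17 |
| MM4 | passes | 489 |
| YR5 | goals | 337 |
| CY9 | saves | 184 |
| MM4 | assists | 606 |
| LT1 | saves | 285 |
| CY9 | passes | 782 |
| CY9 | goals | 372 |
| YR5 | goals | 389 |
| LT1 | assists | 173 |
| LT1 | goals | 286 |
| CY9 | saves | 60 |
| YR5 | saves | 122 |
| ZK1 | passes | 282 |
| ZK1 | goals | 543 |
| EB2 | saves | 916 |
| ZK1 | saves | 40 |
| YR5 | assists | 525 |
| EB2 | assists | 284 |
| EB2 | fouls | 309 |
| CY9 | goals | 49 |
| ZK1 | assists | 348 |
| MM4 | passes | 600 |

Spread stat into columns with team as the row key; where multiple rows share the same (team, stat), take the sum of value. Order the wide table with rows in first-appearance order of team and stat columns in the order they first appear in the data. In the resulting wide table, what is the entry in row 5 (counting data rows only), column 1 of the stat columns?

587

With rows in first-appearance order of team, row 5 is team=LT1. stat columns in first-appearance order: saves, goals, passes, fouls, assists; column 1 is saves.
Long rows with team=LT1, stat=saves: 302 + 285 = 587.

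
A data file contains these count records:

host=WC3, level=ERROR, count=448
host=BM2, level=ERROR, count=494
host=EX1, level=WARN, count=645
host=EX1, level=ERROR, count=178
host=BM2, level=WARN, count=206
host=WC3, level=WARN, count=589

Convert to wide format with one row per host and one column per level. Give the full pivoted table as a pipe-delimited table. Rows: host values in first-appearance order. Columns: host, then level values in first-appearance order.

| host | ERROR | WARN |
| WC3 | 448 | 589 |
| BM2 | 494 | 206 |
| EX1 | 178 | 645 |

Columns: host plus the 2 distinct level values (ERROR, WARN).
For example, row WC3 column ERROR takes count=448 from the long row (WC3, ERROR).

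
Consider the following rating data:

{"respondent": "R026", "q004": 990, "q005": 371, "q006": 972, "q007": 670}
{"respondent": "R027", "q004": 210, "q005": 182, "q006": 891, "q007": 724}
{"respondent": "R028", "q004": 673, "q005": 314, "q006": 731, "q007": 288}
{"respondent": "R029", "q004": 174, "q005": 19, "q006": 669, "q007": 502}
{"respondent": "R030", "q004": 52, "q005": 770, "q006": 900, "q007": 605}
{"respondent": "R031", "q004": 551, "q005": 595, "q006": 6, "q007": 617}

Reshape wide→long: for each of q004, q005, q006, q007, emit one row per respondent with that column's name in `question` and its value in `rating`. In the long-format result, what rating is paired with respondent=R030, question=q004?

Unpivoting turns each (respondent, wide-column) pair into one long row.
The wide cell at row R030, column q004 holds 52, so the long row (R030, q004) has rating=52.

52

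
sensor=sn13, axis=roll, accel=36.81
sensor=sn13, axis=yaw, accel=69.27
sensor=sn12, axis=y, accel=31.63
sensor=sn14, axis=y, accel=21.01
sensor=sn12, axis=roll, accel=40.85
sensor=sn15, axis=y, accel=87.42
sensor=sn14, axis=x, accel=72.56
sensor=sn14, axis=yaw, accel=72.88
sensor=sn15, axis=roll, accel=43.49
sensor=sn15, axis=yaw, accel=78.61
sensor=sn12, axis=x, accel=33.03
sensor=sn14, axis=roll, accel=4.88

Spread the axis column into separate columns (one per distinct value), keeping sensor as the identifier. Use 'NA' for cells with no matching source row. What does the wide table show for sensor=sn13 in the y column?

No long-format row has sensor=sn13 and axis=y, so the cell is NA.

NA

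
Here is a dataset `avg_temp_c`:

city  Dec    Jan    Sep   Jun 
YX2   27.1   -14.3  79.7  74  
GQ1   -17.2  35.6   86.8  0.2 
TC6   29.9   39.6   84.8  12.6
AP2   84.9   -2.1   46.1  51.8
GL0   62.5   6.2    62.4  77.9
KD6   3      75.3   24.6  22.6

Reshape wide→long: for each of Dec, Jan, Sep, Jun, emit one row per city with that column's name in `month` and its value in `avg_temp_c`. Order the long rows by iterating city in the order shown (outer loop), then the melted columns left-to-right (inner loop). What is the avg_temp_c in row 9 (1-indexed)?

29.9

24 rows total (6 × 4). Row 9: index ⌊(9-1)/4⌋ = 2 into city → TC6; (9-1) mod 4 = 0 into the melted columns → Dec.
So row 9 is (TC6, Dec, 29.9); avg_temp_c = 29.9.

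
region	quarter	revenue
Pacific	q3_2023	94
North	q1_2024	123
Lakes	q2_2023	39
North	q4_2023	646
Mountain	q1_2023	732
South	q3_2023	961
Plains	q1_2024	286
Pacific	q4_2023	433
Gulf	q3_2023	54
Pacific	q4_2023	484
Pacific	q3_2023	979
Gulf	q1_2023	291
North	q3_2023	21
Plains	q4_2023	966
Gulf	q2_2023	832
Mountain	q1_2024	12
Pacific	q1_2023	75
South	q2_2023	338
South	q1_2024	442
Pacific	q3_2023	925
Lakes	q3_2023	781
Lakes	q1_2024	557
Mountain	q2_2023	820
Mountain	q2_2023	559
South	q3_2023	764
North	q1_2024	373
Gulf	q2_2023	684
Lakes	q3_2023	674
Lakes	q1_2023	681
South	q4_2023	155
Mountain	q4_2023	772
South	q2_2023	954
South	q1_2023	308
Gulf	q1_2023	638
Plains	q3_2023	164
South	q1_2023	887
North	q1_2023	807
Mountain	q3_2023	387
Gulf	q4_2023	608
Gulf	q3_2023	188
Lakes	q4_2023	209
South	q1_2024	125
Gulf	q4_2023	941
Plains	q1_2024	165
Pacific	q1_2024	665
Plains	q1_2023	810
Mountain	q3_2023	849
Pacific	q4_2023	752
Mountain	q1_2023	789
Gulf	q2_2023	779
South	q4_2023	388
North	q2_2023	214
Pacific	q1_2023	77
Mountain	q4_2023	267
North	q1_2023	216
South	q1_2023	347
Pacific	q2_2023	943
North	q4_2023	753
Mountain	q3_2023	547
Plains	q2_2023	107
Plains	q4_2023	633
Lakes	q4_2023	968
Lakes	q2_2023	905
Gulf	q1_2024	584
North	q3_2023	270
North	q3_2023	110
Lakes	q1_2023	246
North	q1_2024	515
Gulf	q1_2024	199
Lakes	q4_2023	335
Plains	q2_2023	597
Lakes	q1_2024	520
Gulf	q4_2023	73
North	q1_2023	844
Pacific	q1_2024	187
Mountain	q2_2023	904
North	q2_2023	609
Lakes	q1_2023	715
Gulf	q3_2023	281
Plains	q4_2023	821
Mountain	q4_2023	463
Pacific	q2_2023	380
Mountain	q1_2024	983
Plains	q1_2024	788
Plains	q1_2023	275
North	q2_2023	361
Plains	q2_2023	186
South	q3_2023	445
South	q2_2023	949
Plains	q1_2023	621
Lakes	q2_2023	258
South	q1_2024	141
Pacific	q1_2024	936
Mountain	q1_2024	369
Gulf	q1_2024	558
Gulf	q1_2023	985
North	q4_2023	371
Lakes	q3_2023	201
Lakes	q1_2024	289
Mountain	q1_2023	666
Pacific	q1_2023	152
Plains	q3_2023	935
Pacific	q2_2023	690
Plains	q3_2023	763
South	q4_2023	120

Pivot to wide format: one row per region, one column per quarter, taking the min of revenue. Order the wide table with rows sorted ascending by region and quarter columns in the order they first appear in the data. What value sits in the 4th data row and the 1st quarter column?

With rows sorted ascending by region, row 4 is region=North. quarter columns in first-appearance order: q3_2023, q1_2024, q2_2023, q4_2023, q1_2023; column 1 is q3_2023.
Long rows with region=North, quarter=q3_2023: min(21, 270, 110) = 21.

21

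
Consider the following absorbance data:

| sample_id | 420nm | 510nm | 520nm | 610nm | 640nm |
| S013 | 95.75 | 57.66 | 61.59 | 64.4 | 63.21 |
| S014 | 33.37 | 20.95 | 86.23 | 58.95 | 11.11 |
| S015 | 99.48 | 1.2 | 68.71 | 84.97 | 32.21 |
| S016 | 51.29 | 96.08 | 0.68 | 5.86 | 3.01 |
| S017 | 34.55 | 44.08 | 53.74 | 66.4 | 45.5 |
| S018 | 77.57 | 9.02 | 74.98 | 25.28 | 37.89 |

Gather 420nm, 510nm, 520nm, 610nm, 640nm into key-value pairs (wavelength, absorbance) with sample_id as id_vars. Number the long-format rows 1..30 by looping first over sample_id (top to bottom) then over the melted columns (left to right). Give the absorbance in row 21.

34.55

30 rows total (6 × 5). Row 21: index ⌊(21-1)/5⌋ = 4 into sample_id → S017; (21-1) mod 5 = 0 into the melted columns → 420nm.
So row 21 is (S017, 420nm, 34.55); absorbance = 34.55.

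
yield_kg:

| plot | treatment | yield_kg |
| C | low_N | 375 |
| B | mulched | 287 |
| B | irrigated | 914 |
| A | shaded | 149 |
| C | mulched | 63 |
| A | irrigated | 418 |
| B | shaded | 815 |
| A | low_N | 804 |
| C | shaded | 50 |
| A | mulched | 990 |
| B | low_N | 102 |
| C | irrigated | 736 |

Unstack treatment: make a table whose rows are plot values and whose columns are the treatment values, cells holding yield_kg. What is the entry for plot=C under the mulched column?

63

Wide layout: rows indexed by plot, columns are the 4 distinct treatment values (low_N, mulched, irrigated, shaded).
Cell (plot=C, treatment=mulched) draws from the long row where plot=C and treatment=mulched, which has yield_kg=63.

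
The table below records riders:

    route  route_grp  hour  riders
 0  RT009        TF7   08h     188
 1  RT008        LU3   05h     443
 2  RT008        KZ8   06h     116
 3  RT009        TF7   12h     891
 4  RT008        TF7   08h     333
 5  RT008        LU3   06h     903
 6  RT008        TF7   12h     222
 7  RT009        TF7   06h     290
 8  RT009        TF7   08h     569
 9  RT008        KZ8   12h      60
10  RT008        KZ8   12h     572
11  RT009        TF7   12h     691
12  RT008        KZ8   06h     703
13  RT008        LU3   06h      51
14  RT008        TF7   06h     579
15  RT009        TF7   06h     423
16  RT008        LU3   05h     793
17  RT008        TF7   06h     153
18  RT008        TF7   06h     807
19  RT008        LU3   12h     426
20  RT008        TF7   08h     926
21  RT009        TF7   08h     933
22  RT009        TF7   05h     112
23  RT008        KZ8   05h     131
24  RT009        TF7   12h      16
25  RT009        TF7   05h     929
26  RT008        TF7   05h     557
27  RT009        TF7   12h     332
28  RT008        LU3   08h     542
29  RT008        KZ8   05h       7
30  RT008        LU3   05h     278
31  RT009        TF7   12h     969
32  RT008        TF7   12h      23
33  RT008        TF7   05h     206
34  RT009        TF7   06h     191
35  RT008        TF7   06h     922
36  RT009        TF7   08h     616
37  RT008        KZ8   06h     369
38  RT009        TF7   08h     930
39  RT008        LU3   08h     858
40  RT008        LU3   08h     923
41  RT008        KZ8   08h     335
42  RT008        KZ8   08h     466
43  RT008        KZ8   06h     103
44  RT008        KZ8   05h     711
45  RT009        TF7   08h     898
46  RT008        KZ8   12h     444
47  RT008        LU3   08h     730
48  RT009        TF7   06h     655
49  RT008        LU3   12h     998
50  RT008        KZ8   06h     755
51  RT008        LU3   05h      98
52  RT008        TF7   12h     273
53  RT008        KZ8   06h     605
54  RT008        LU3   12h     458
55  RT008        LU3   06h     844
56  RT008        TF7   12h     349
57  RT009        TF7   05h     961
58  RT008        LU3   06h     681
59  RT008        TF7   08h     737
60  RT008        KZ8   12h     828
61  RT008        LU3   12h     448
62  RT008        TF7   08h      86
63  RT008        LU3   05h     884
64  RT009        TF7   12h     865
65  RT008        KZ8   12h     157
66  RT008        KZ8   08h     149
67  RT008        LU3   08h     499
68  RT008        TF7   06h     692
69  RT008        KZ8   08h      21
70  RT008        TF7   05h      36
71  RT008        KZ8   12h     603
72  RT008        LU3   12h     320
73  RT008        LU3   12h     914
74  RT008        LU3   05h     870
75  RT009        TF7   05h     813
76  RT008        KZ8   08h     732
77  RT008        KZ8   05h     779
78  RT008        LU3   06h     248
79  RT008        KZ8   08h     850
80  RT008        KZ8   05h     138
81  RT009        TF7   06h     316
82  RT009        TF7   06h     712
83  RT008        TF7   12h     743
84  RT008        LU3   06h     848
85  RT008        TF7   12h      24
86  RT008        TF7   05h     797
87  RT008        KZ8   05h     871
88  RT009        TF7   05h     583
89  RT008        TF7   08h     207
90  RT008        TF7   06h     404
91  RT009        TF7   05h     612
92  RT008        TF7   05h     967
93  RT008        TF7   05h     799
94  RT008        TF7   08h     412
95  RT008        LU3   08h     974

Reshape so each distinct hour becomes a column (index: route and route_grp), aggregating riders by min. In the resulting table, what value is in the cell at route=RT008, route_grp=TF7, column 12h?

Rows with route=RT008, route_grp=TF7 and hour=12h: riders values are 222, 23, 273, 349, 743, 24.
min(222, 23, 273, 349, 743, 24) = 23.

23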